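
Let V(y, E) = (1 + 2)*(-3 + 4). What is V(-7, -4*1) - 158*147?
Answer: -23223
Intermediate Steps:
V(y, E) = 3 (V(y, E) = 3*1 = 3)
V(-7, -4*1) - 158*147 = 3 - 158*147 = 3 - 23226 = -23223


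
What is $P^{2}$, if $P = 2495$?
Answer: $6225025$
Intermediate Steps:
$P^{2} = 2495^{2} = 6225025$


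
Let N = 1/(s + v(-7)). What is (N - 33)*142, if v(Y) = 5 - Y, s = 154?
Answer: -388867/83 ≈ -4685.1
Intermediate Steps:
N = 1/166 (N = 1/(154 + (5 - 1*(-7))) = 1/(154 + (5 + 7)) = 1/(154 + 12) = 1/166 ≈ 0.0060241)
(N - 33)*142 = (1/166 - 33)*142 = -5477/166*142 = -388867/83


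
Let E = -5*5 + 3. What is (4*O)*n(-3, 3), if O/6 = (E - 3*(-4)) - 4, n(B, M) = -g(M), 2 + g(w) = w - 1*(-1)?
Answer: 672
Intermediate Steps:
g(w) = -1 + w (g(w) = -2 + (w - 1*(-1)) = -2 + (w + 1) = -2 + (1 + w) = -1 + w)
n(B, M) = 1 - M (n(B, M) = -(-1 + M) = 1 - M)
E = -22 (E = -25 + 3 = -22)
O = -84 (O = 6*((-22 - 3*(-4)) - 4) = 6*((-22 + 12) - 4) = 6*(-10 - 4) = 6*(-14) = -84)
(4*O)*n(-3, 3) = (4*(-84))*(1 - 1*3) = -336*(1 - 3) = -336*(-2) = 672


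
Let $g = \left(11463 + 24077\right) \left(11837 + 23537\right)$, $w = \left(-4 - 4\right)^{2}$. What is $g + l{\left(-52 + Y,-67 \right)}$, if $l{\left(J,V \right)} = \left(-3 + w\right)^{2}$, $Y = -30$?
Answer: $1257195681$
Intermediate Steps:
$w = 64$ ($w = \left(-8\right)^{2} = 64$)
$l{\left(J,V \right)} = 3721$ ($l{\left(J,V \right)} = \left(-3 + 64\right)^{2} = 61^{2} = 3721$)
$g = 1257191960$ ($g = 35540 \cdot 35374 = 1257191960$)
$g + l{\left(-52 + Y,-67 \right)} = 1257191960 + 3721 = 1257195681$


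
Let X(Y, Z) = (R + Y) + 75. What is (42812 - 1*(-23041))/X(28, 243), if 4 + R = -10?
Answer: 65853/89 ≈ 739.92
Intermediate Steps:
R = -14 (R = -4 - 10 = -14)
X(Y, Z) = 61 + Y (X(Y, Z) = (-14 + Y) + 75 = 61 + Y)
(42812 - 1*(-23041))/X(28, 243) = (42812 - 1*(-23041))/(61 + 28) = (42812 + 23041)/89 = 65853*(1/89) = 65853/89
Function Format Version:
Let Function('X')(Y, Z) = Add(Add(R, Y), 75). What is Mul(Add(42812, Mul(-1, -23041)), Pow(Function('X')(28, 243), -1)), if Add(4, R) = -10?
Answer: Rational(65853, 89) ≈ 739.92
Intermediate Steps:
R = -14 (R = Add(-4, -10) = -14)
Function('X')(Y, Z) = Add(61, Y) (Function('X')(Y, Z) = Add(Add(-14, Y), 75) = Add(61, Y))
Mul(Add(42812, Mul(-1, -23041)), Pow(Function('X')(28, 243), -1)) = Mul(Add(42812, Mul(-1, -23041)), Pow(Add(61, 28), -1)) = Mul(Add(42812, 23041), Pow(89, -1)) = Mul(65853, Rational(1, 89)) = Rational(65853, 89)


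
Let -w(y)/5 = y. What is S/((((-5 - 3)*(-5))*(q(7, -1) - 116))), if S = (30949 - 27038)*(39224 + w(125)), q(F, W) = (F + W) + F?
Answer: -150960689/4120 ≈ -36641.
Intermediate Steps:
w(y) = -5*y
q(F, W) = W + 2*F
S = 150960689 (S = (30949 - 27038)*(39224 - 5*125) = 3911*(39224 - 625) = 3911*38599 = 150960689)
S/((((-5 - 3)*(-5))*(q(7, -1) - 116))) = 150960689/((((-5 - 3)*(-5))*((-1 + 2*7) - 116))) = 150960689/(((-8*(-5))*((-1 + 14) - 116))) = 150960689/((40*(13 - 116))) = 150960689/((40*(-103))) = 150960689/(-4120) = 150960689*(-1/4120) = -150960689/4120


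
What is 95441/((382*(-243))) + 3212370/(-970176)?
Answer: -32565502103/7504796448 ≈ -4.3393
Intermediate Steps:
95441/((382*(-243))) + 3212370/(-970176) = 95441/(-92826) + 3212370*(-1/970176) = 95441*(-1/92826) - 535395/161696 = -95441/92826 - 535395/161696 = -32565502103/7504796448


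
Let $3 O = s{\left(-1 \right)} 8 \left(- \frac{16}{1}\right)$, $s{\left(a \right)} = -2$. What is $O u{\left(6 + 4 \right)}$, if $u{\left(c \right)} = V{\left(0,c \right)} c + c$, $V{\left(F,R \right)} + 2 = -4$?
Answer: $- \frac{12800}{3} \approx -4266.7$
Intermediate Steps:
$V{\left(F,R \right)} = -6$ ($V{\left(F,R \right)} = -2 - 4 = -6$)
$O = \frac{256}{3}$ ($O = \frac{\left(-2\right) 8 \left(- \frac{16}{1}\right)}{3} = \frac{\left(-16\right) \left(\left(-16\right) 1\right)}{3} = \frac{\left(-16\right) \left(-16\right)}{3} = \frac{1}{3} \cdot 256 = \frac{256}{3} \approx 85.333$)
$u{\left(c \right)} = - 5 c$ ($u{\left(c \right)} = - 6 c + c = - 5 c$)
$O u{\left(6 + 4 \right)} = \frac{256 \left(- 5 \left(6 + 4\right)\right)}{3} = \frac{256 \left(\left(-5\right) 10\right)}{3} = \frac{256}{3} \left(-50\right) = - \frac{12800}{3}$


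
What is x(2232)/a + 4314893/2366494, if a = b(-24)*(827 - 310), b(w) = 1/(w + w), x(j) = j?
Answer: -251305901503/1223477398 ≈ -205.40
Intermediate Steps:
b(w) = 1/(2*w)
a = -517/48 (a = ((1/2)/(-24))*(827 - 310) = ((1/2)*(-1/24))*517 = -1/48*517 = -517/48 ≈ -10.771)
x(2232)/a + 4314893/2366494 = 2232/(-517/48) + 4314893/2366494 = 2232*(-48/517) + 4314893*(1/2366494) = -107136/517 + 4314893/2366494 = -251305901503/1223477398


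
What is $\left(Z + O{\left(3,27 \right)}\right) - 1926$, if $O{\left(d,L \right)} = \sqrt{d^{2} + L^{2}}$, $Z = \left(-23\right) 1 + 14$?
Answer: $-1935 + 3 \sqrt{82} \approx -1907.8$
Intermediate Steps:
$Z = -9$ ($Z = -23 + 14 = -9$)
$O{\left(d,L \right)} = \sqrt{L^{2} + d^{2}}$
$\left(Z + O{\left(3,27 \right)}\right) - 1926 = \left(-9 + \sqrt{27^{2} + 3^{2}}\right) - 1926 = \left(-9 + \sqrt{729 + 9}\right) - 1926 = \left(-9 + \sqrt{738}\right) - 1926 = \left(-9 + 3 \sqrt{82}\right) - 1926 = -1935 + 3 \sqrt{82}$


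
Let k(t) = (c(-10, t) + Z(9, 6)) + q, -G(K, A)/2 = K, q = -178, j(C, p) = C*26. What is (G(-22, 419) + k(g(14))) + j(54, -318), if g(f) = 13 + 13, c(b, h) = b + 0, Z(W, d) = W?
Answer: 1269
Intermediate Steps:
j(C, p) = 26*C
c(b, h) = b
G(K, A) = -2*K
g(f) = 26
k(t) = -179 (k(t) = (-10 + 9) - 178 = -1 - 178 = -179)
(G(-22, 419) + k(g(14))) + j(54, -318) = (-2*(-22) - 179) + 26*54 = (44 - 179) + 1404 = -135 + 1404 = 1269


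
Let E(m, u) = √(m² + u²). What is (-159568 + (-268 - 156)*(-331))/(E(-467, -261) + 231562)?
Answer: -247308216/2978926313 + 1068*√286210/2978926313 ≈ -0.082827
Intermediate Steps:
(-159568 + (-268 - 156)*(-331))/(E(-467, -261) + 231562) = (-159568 + (-268 - 156)*(-331))/(√((-467)² + (-261)²) + 231562) = (-159568 - 424*(-331))/(√(218089 + 68121) + 231562) = (-159568 + 140344)/(√286210 + 231562) = -19224/(231562 + √286210)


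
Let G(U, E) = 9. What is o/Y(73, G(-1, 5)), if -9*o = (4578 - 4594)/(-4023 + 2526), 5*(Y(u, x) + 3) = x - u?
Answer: 80/1064367 ≈ 7.5162e-5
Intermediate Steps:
Y(u, x) = -3 - u/5 + x/5 (Y(u, x) = -3 + (x - u)/5 = -3 + (-u/5 + x/5) = -3 - u/5 + x/5)
o = -16/13473 (o = -(4578 - 4594)/(9*(-4023 + 2526)) = -(-16)/(9*(-1497)) = -(-16)*(-1)/(9*1497) = -1/9*16/1497 = -16/13473 ≈ -0.0011876)
o/Y(73, G(-1, 5)) = -16/(13473*(-3 - 1/5*73 + (1/5)*9)) = -16/(13473*(-3 - 73/5 + 9/5)) = -16/(13473*(-79/5)) = -16/13473*(-5/79) = 80/1064367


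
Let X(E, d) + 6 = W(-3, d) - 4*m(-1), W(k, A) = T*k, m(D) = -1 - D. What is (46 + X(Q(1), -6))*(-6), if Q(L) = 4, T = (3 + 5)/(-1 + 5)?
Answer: -204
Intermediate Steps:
T = 2 (T = 8/4 = 8*(1/4) = 2)
W(k, A) = 2*k
X(E, d) = -12 (X(E, d) = -6 + (2*(-3) - 4*(-1 - 1*(-1))) = -6 + (-6 - 4*(-1 + 1)) = -6 + (-6 - 4*0) = -6 + (-6 + 0) = -6 - 6 = -12)
(46 + X(Q(1), -6))*(-6) = (46 - 12)*(-6) = 34*(-6) = -204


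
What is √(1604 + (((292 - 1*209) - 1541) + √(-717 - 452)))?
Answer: √(146 + I*√1169) ≈ 12.164 + 1.4053*I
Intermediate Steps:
√(1604 + (((292 - 1*209) - 1541) + √(-717 - 452))) = √(1604 + (((292 - 209) - 1541) + √(-1169))) = √(1604 + ((83 - 1541) + I*√1169)) = √(1604 + (-1458 + I*√1169)) = √(146 + I*√1169)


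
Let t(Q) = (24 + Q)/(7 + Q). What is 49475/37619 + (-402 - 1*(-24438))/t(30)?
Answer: 5576408693/338571 ≈ 16470.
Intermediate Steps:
t(Q) = (24 + Q)/(7 + Q)
49475/37619 + (-402 - 1*(-24438))/t(30) = 49475/37619 + (-402 - 1*(-24438))/(((24 + 30)/(7 + 30))) = 49475*(1/37619) + (-402 + 24438)/((54/37)) = 49475/37619 + 24036/(((1/37)*54)) = 49475/37619 + 24036/(54/37) = 49475/37619 + 24036*(37/54) = 49475/37619 + 148222/9 = 5576408693/338571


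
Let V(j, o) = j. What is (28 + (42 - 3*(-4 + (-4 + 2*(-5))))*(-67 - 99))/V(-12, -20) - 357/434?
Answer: 246421/186 ≈ 1324.8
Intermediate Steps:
(28 + (42 - 3*(-4 + (-4 + 2*(-5))))*(-67 - 99))/V(-12, -20) - 357/434 = (28 + (42 - 3*(-4 + (-4 + 2*(-5))))*(-67 - 99))/(-12) - 357/434 = (28 + (42 - 3*(-4 + (-4 - 10)))*(-166))*(-1/12) - 357*1/434 = (28 + (42 - 3*(-4 - 14))*(-166))*(-1/12) - 51/62 = (28 + (42 - 3*(-18))*(-166))*(-1/12) - 51/62 = (28 + (42 + 54)*(-166))*(-1/12) - 51/62 = (28 + 96*(-166))*(-1/12) - 51/62 = (28 - 15936)*(-1/12) - 51/62 = -15908*(-1/12) - 51/62 = 3977/3 - 51/62 = 246421/186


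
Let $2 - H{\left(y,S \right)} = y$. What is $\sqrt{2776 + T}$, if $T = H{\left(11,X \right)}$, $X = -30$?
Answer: $\sqrt{2767} \approx 52.602$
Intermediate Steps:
$H{\left(y,S \right)} = 2 - y$
$T = -9$ ($T = 2 - 11 = -9$)
$\sqrt{2776 + T} = \sqrt{2776 - 9} = \sqrt{2767}$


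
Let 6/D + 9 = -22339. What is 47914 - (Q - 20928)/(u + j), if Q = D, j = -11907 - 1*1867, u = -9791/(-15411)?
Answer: 113639205769441403/2371808023202 ≈ 47913.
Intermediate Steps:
D = -3/11174 (D = 6/(-9 - 22339) = 6/(-22348) = 6*(-1/22348) = -3/11174 ≈ -0.00026848)
u = 9791/15411 (u = -9791*(-1/15411) = 9791/15411 ≈ 0.63533)
j = -13774 (j = -11907 - 1867 = -13774)
Q = -3/11174 ≈ -0.00026848
47914 - (Q - 20928)/(u + j) = 47914 - (-3/11174 - 20928)/(9791/15411 - 13774) = 47914 - (-233849475)/(11174*(-212261323/15411)) = 47914 - (-233849475)*(-15411)/(11174*212261323) = 47914 - 1*3603854259225/2371808023202 = 47914 - 3603854259225/2371808023202 = 113639205769441403/2371808023202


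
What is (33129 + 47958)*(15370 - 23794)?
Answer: -683076888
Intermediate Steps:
(33129 + 47958)*(15370 - 23794) = 81087*(-8424) = -683076888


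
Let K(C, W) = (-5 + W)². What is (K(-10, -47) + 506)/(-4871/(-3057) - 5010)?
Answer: -9812970/15310699 ≈ -0.64092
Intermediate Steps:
(K(-10, -47) + 506)/(-4871/(-3057) - 5010) = ((-5 - 47)² + 506)/(-4871/(-3057) - 5010) = ((-52)² + 506)/(-4871*(-1/3057) - 5010) = (2704 + 506)/(4871/3057 - 5010) = 3210/(-15310699/3057) = 3210*(-3057/15310699) = -9812970/15310699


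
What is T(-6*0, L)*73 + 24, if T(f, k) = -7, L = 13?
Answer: -487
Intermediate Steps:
T(-6*0, L)*73 + 24 = -7*73 + 24 = -511 + 24 = -487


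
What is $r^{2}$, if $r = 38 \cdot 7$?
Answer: $70756$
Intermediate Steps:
$r = 266$
$r^{2} = 266^{2} = 70756$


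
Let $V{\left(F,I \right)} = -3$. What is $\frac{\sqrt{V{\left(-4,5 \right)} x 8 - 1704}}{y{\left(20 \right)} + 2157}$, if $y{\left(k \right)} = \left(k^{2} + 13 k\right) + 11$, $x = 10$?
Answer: $\frac{9 i \sqrt{6}}{1414} \approx 0.015591 i$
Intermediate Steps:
$y{\left(k \right)} = 11 + k^{2} + 13 k$
$\frac{\sqrt{V{\left(-4,5 \right)} x 8 - 1704}}{y{\left(20 \right)} + 2157} = \frac{\sqrt{\left(-3\right) 10 \cdot 8 - 1704}}{\left(11 + 20^{2} + 13 \cdot 20\right) + 2157} = \frac{\sqrt{\left(-30\right) 8 - 1704}}{\left(11 + 400 + 260\right) + 2157} = \frac{\sqrt{-240 - 1704}}{671 + 2157} = \frac{\sqrt{-1944}}{2828} = \frac{18 i \sqrt{6}}{2828} = \frac{9 i \sqrt{6}}{1414}$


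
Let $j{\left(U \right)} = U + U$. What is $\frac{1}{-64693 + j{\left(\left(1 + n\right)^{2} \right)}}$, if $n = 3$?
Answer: $- \frac{1}{64661} \approx -1.5465 \cdot 10^{-5}$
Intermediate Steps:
$j{\left(U \right)} = 2 U$
$\frac{1}{-64693 + j{\left(\left(1 + n\right)^{2} \right)}} = \frac{1}{-64693 + 2 \left(1 + 3\right)^{2}} = \frac{1}{-64693 + 2 \cdot 4^{2}} = \frac{1}{-64693 + 2 \cdot 16} = \frac{1}{-64693 + 32} = \frac{1}{-64661} = - \frac{1}{64661}$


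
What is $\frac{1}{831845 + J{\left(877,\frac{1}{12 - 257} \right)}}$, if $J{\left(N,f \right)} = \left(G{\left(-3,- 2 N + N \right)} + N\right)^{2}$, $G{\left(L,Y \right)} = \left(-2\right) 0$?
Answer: $\frac{1}{1600974} \approx 6.2462 \cdot 10^{-7}$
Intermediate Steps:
$G{\left(L,Y \right)} = 0$
$J{\left(N,f \right)} = N^{2}$ ($J{\left(N,f \right)} = \left(0 + N\right)^{2} = N^{2}$)
$\frac{1}{831845 + J{\left(877,\frac{1}{12 - 257} \right)}} = \frac{1}{831845 + 877^{2}} = \frac{1}{831845 + 769129} = \frac{1}{1600974}$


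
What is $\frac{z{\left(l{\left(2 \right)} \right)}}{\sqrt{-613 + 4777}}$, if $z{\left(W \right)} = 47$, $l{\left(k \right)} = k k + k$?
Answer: $\frac{47 \sqrt{1041}}{2082} \approx 0.72835$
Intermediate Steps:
$l{\left(k \right)} = k + k^{2}$ ($l{\left(k \right)} = k^{2} + k = k + k^{2}$)
$\frac{z{\left(l{\left(2 \right)} \right)}}{\sqrt{-613 + 4777}} = \frac{47}{\sqrt{-613 + 4777}} = \frac{47}{\sqrt{4164}} = \frac{47}{2 \sqrt{1041}} = 47 \frac{\sqrt{1041}}{2082} = \frac{47 \sqrt{1041}}{2082}$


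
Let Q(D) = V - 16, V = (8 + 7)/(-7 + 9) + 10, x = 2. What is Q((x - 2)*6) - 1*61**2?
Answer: -7439/2 ≈ -3719.5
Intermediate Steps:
V = 35/2 (V = 15/2 + 10 = 35/2 ≈ 17.500)
Q(D) = 3/2 (Q(D) = 35/2 - 16 = 3/2)
Q((x - 2)*6) - 1*61**2 = 3/2 - 1*61**2 = 3/2 - 1*3721 = 3/2 - 3721 = -7439/2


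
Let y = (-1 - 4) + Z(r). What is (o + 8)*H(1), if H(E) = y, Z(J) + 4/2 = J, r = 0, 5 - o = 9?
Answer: -28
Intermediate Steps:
o = -4 (o = 5 - 1*9 = 5 - 9 = -4)
Z(J) = -2 + J
y = -7 (y = (-1 - 4) + (-2 + 0) = -5 - 2 = -7)
H(E) = -7
(o + 8)*H(1) = (-4 + 8)*(-7) = 4*(-7) = -28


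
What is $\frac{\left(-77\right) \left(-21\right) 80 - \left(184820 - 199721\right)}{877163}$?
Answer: $\frac{144261}{877163} \approx 0.16446$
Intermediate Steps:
$\frac{\left(-77\right) \left(-21\right) 80 - \left(184820 - 199721\right)}{877163} = \left(1617 \cdot 80 - \left(184820 - 199721\right)\right) \frac{1}{877163} = \left(129360 - -14901\right) \frac{1}{877163} = \left(129360 + 14901\right) \frac{1}{877163} = 144261 \cdot \frac{1}{877163} = \frac{144261}{877163}$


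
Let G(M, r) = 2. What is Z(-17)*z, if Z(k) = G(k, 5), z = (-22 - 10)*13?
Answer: -832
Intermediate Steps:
z = -416 (z = -32*13 = -416)
Z(k) = 2
Z(-17)*z = 2*(-416) = -832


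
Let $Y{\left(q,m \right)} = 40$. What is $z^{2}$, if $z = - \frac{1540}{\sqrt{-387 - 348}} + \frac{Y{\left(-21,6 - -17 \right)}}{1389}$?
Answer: $- \frac{6225274160}{1929321} + \frac{3520 i \sqrt{15}}{4167} \approx -3226.7 + 3.2716 i$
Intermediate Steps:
$z = \frac{40}{1389} + \frac{44 i \sqrt{15}}{3}$ ($z = - \frac{1540}{\sqrt{-387 - 348}} + \frac{40}{1389} = - \frac{1540}{\sqrt{-735}} + 40 \cdot \frac{1}{1389} = - \frac{1540}{7 i \sqrt{15}} + \frac{40}{1389} = - 1540 \left(- \frac{i \sqrt{15}}{105}\right) + \frac{40}{1389} = \frac{44 i \sqrt{15}}{3} + \frac{40}{1389} = \frac{40}{1389} + \frac{44 i \sqrt{15}}{3} \approx 0.028798 + 56.804 i$)
$z^{2} = \left(\frac{40}{1389} + \frac{44 i \sqrt{15}}{3}\right)^{2}$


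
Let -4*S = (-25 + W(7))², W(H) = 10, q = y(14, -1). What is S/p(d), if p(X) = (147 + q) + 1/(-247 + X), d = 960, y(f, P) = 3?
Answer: -160425/427804 ≈ -0.37500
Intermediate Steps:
q = 3
p(X) = 150 + 1/(-247 + X) (p(X) = (147 + 3) + 1/(-247 + X) = 150 + 1/(-247 + X))
S = -225/4 (S = -(-25 + 10)²/4 = -¼*(-15)² = -¼*225 = -225/4 ≈ -56.250)
S/p(d) = -225*(-247 + 960)/(-37049 + 150*960)/4 = -225*713/(-37049 + 144000)/4 = -225/(4*((1/713)*106951)) = -225/(4*106951/713) = -225/4*713/106951 = -160425/427804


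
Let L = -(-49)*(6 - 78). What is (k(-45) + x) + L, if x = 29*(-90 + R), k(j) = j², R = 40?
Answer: -2953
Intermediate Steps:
x = -1450 (x = 29*(-90 + 40) = 29*(-50) = -1450)
L = -3528 (L = -(-49)*(-72) = -1*3528 = -3528)
(k(-45) + x) + L = ((-45)² - 1450) - 3528 = (2025 - 1450) - 3528 = 575 - 3528 = -2953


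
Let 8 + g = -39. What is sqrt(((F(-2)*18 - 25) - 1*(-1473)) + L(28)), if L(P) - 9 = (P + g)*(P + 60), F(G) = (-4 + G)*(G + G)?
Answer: sqrt(217) ≈ 14.731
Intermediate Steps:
F(G) = 2*G*(-4 + G) (F(G) = (-4 + G)*(2*G) = 2*G*(-4 + G))
g = -47 (g = -8 - 39 = -47)
L(P) = 9 + (-47 + P)*(60 + P) (L(P) = 9 + (P - 47)*(P + 60) = 9 + (-47 + P)*(60 + P))
sqrt(((F(-2)*18 - 25) - 1*(-1473)) + L(28)) = sqrt((((2*(-2)*(-4 - 2))*18 - 25) - 1*(-1473)) + (-2811 + 28**2 + 13*28)) = sqrt((((2*(-2)*(-6))*18 - 25) + 1473) + (-2811 + 784 + 364)) = sqrt(((24*18 - 25) + 1473) - 1663) = sqrt(((432 - 25) + 1473) - 1663) = sqrt((407 + 1473) - 1663) = sqrt(1880 - 1663) = sqrt(217)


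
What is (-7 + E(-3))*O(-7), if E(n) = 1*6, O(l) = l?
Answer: 7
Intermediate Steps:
E(n) = 6
(-7 + E(-3))*O(-7) = (-7 + 6)*(-7) = -1*(-7) = 7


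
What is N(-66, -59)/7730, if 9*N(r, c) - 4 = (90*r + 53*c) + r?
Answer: -3043/23190 ≈ -0.13122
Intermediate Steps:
N(r, c) = 4/9 + 53*c/9 + 91*r/9 (N(r, c) = 4/9 + ((90*r + 53*c) + r)/9 = 4/9 + ((53*c + 90*r) + r)/9 = 4/9 + (53*c + 91*r)/9 = 4/9 + (53*c/9 + 91*r/9) = 4/9 + 53*c/9 + 91*r/9)
N(-66, -59)/7730 = (4/9 + (53/9)*(-59) + (91/9)*(-66))/7730 = (4/9 - 3127/9 - 2002/3)*(1/7730) = -3043/3*1/7730 = -3043/23190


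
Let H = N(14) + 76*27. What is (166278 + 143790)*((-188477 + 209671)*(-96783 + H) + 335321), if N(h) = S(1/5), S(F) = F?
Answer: -3112135856356428/5 ≈ -6.2243e+14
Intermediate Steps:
N(h) = 1/5
H = 10261/5 (H = 1/5 + 76*27 = 1/5 + 2052 = 10261/5 ≈ 2052.2)
(166278 + 143790)*((-188477 + 209671)*(-96783 + H) + 335321) = (166278 + 143790)*((-188477 + 209671)*(-96783 + 10261/5) + 335321) = 310068*(21194*(-473654/5) + 335321) = 310068*(-10038622876/5 + 335321) = 310068*(-10036946271/5) = -3112135856356428/5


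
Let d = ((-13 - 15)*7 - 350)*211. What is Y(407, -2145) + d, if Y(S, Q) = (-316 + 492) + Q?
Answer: -117175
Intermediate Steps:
Y(S, Q) = 176 + Q
d = -115206 (d = (-28*7 - 350)*211 = (-196 - 350)*211 = -546*211 = -115206)
Y(407, -2145) + d = (176 - 2145) - 115206 = -1969 - 115206 = -117175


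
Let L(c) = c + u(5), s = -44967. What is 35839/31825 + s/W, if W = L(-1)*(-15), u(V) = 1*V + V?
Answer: 95727536/286425 ≈ 334.21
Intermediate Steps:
u(V) = 2*V (u(V) = V + V = 2*V)
L(c) = 10 + c (L(c) = c + 2*5 = c + 10 = 10 + c)
W = -135 (W = (10 - 1)*(-15) = 9*(-15) = -135)
35839/31825 + s/W = 35839/31825 - 44967/(-135) = 35839*(1/31825) - 44967*(-1/135) = 35839/31825 + 14989/45 = 95727536/286425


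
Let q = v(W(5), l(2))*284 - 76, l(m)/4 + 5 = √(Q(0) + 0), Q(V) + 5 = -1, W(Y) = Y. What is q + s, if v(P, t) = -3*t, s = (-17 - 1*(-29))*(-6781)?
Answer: -64408 - 3408*I*√6 ≈ -64408.0 - 8347.9*I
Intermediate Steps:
Q(V) = -6 (Q(V) = -5 - 1 = -6)
l(m) = -20 + 4*I*√6 (l(m) = -20 + 4*√(-6 + 0) = -20 + 4*√(-6) = -20 + 4*(I*√6) = -20 + 4*I*√6)
s = -81372 (s = (-17 + 29)*(-6781) = 12*(-6781) = -81372)
q = 16964 - 3408*I*√6 (q = -3*(-20 + 4*I*√6)*284 - 76 = (60 - 12*I*√6)*284 - 76 = (17040 - 3408*I*√6) - 76 = 16964 - 3408*I*√6 ≈ 16964.0 - 8347.9*I)
q + s = (16964 - 3408*I*√6) - 81372 = -64408 - 3408*I*√6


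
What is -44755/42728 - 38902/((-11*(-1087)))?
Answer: -2197340191/510898696 ≈ -4.3009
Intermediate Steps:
-44755/42728 - 38902/((-11*(-1087))) = -44755*1/42728 - 38902/11957 = -44755/42728 - 38902*1/11957 = -44755/42728 - 38902/11957 = -2197340191/510898696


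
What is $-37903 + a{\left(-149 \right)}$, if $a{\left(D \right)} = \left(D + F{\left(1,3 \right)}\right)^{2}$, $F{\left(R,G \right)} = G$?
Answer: $-16587$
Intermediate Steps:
$a{\left(D \right)} = \left(3 + D\right)^{2}$ ($a{\left(D \right)} = \left(D + 3\right)^{2} = \left(3 + D\right)^{2}$)
$-37903 + a{\left(-149 \right)} = -37903 + \left(3 - 149\right)^{2} = -37903 + \left(-146\right)^{2} = -37903 + 21316 = -16587$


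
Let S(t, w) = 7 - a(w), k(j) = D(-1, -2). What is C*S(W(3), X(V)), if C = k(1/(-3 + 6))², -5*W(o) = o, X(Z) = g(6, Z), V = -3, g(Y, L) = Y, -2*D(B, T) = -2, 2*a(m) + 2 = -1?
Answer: 17/2 ≈ 8.5000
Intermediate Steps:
a(m) = -3/2 (a(m) = -1 + (½)*(-1) = -1 - ½ = -3/2)
D(B, T) = 1 (D(B, T) = -½*(-2) = 1)
X(Z) = 6
k(j) = 1
W(o) = -o/5
S(t, w) = 17/2 (S(t, w) = 7 - 1*(-3/2) = 7 + 3/2 = 17/2)
C = 1 (C = 1² = 1)
C*S(W(3), X(V)) = 1*(17/2) = 17/2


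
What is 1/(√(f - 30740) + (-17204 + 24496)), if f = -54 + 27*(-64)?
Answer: 3646/26602893 - I*√32522/53205786 ≈ 0.00013705 - 3.3895e-6*I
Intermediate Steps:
f = -1782 (f = -54 - 1728 = -1782)
1/(√(f - 30740) + (-17204 + 24496)) = 1/(√(-1782 - 30740) + (-17204 + 24496)) = 1/(√(-32522) + 7292) = 1/(I*√32522 + 7292) = 1/(7292 + I*√32522)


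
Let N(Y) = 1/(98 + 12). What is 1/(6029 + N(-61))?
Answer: 110/663191 ≈ 0.00016586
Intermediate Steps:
N(Y) = 1/110
1/(6029 + N(-61)) = 1/(6029 + 1/110) = 1/(663191/110) = 110/663191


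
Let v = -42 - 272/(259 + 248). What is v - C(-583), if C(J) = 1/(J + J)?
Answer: -25145449/591162 ≈ -42.536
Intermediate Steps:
v = -21566/507 (v = -42 - 272/507 = -21566/507 ≈ -42.536)
C(J) = 1/(2*J)
v - C(-583) = -21566/507 - 1/(2*(-583)) = -21566/507 - (-1)/(2*583) = -21566/507 - 1*(-1/1166) = -21566/507 + 1/1166 = -25145449/591162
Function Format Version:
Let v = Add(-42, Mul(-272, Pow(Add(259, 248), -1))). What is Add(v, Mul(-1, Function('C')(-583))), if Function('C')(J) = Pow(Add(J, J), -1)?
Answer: Rational(-25145449, 591162) ≈ -42.536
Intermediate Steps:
v = Rational(-21566, 507) (v = Add(-42, Mul(-272, Pow(507, -1))) = Add(-42, Mul(-272, Rational(1, 507))) = Add(-42, Rational(-272, 507)) = Rational(-21566, 507) ≈ -42.536)
Function('C')(J) = Mul(Rational(1, 2), Pow(J, -1)) (Function('C')(J) = Pow(Mul(2, J), -1) = Mul(Rational(1, 2), Pow(J, -1)))
Add(v, Mul(-1, Function('C')(-583))) = Add(Rational(-21566, 507), Mul(-1, Mul(Rational(1, 2), Pow(-583, -1)))) = Add(Rational(-21566, 507), Mul(-1, Mul(Rational(1, 2), Rational(-1, 583)))) = Add(Rational(-21566, 507), Mul(-1, Rational(-1, 1166))) = Add(Rational(-21566, 507), Rational(1, 1166)) = Rational(-25145449, 591162)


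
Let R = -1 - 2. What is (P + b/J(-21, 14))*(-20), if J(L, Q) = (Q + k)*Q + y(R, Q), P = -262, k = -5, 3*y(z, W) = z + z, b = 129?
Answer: 161795/31 ≈ 5219.2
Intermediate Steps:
R = -3
y(z, W) = 2*z/3 (y(z, W) = (z + z)/3 = (2*z)/3 = 2*z/3)
J(L, Q) = -2 + Q*(-5 + Q) (J(L, Q) = (Q - 5)*Q + (⅔)*(-3) = (-5 + Q)*Q - 2 = Q*(-5 + Q) - 2 = -2 + Q*(-5 + Q))
(P + b/J(-21, 14))*(-20) = (-262 + 129/(-2 + 14² - 5*14))*(-20) = (-262 + 129/(-2 + 196 - 70))*(-20) = (-262 + 129/124)*(-20) = -32359/124*(-20) = 161795/31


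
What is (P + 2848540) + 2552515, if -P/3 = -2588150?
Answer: 13165505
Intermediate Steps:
P = 7764450 (P = -3*(-2588150) = 7764450)
(P + 2848540) + 2552515 = (7764450 + 2848540) + 2552515 = 10612990 + 2552515 = 13165505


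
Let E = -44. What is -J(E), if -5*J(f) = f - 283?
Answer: -327/5 ≈ -65.400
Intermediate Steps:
J(f) = 283/5 - f/5 (J(f) = -(f - 283)/5 = -(-283 + f)/5 = 283/5 - f/5)
-J(E) = -(283/5 - 1/5*(-44)) = -(283/5 + 44/5) = -1*327/5 = -327/5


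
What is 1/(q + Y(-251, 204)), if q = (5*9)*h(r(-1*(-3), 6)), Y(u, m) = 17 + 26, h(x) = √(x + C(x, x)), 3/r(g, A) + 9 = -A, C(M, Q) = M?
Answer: 43/2659 - 9*I*√10/2659 ≈ 0.016171 - 0.010703*I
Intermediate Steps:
r(g, A) = 3/(-9 - A)
h(x) = √2*√x (h(x) = √(x + x) = √(2*x) = √2*√x)
Y(u, m) = 43
q = 9*I*√10 (q = (5*9)*(√2*√(-3/(9 + 6))) = 45*(√2*√(-3/15)) = 45*(√2*√(-3*1/15)) = 45*(√2*√(-⅕)) = 45*(√2*(I*√5/5)) = 45*(I*√10/5) = 9*I*√10 ≈ 28.461*I)
1/(q + Y(-251, 204)) = 1/(9*I*√10 + 43) = 1/(43 + 9*I*√10)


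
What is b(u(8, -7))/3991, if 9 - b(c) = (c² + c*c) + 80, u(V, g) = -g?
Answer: -13/307 ≈ -0.042345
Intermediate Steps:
b(c) = -71 - 2*c² (b(c) = 9 - ((c² + c*c) + 80) = 9 - ((c² + c²) + 80) = 9 - (2*c² + 80) = 9 - (80 + 2*c²) = 9 + (-80 - 2*c²) = -71 - 2*c²)
b(u(8, -7))/3991 = (-71 - 2*(-1*(-7))²)/3991 = (-71 - 2*7²)*(1/3991) = (-71 - 2*49)*(1/3991) = (-71 - 98)*(1/3991) = -169*1/3991 = -13/307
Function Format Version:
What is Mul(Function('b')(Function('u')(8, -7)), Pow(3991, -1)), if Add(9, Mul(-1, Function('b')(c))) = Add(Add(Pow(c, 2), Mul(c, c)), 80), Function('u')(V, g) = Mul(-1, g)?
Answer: Rational(-13, 307) ≈ -0.042345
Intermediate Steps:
Function('b')(c) = Add(-71, Mul(-2, Pow(c, 2))) (Function('b')(c) = Add(9, Mul(-1, Add(Add(Pow(c, 2), Mul(c, c)), 80))) = Add(9, Mul(-1, Add(Add(Pow(c, 2), Pow(c, 2)), 80))) = Add(9, Mul(-1, Add(Mul(2, Pow(c, 2)), 80))) = Add(9, Mul(-1, Add(80, Mul(2, Pow(c, 2))))) = Add(9, Add(-80, Mul(-2, Pow(c, 2)))) = Add(-71, Mul(-2, Pow(c, 2))))
Mul(Function('b')(Function('u')(8, -7)), Pow(3991, -1)) = Mul(Add(-71, Mul(-2, Pow(Mul(-1, -7), 2))), Pow(3991, -1)) = Mul(Add(-71, Mul(-2, Pow(7, 2))), Rational(1, 3991)) = Mul(Add(-71, Mul(-2, 49)), Rational(1, 3991)) = Mul(Add(-71, -98), Rational(1, 3991)) = Mul(-169, Rational(1, 3991)) = Rational(-13, 307)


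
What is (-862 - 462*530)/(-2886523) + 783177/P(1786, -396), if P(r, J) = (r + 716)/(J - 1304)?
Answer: -640519784212376/1203680091 ≈ -5.3214e+5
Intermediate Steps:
P(r, J) = (716 + r)/(-1304 + J)
(-862 - 462*530)/(-2886523) + 783177/P(1786, -396) = (-862 - 462*530)/(-2886523) + 783177/(((716 + 1786)/(-1304 - 396))) = (-862 - 244860)*(-1/2886523) + 783177/((2502/(-1700))) = -245722*(-1/2886523) + 783177/((-1/1700*2502)) = 245722/2886523 + 783177/(-1251/850) = 245722/2886523 + 783177*(-850/1251) = 245722/2886523 - 221900150/417 = -640519784212376/1203680091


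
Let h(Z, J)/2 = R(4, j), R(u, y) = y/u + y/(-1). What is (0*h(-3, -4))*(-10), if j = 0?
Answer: 0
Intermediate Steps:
R(u, y) = -y + y/u (R(u, y) = y/u + y*(-1) = y/u - y = -y + y/u)
h(Z, J) = 0 (h(Z, J) = 2*(-1*0 + 0/4) = 2*(0 + 0*(1/4)) = 2*(0 + 0) = 2*0 = 0)
(0*h(-3, -4))*(-10) = (0*0)*(-10) = 0*(-10) = 0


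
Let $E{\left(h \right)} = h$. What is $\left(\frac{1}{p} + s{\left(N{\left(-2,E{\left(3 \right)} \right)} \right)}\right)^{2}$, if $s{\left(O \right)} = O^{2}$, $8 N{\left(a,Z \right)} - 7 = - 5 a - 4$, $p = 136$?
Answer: $\frac{8300161}{1183744} \approx 7.0118$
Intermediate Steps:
$N{\left(a,Z \right)} = \frac{3}{8} - \frac{5 a}{8}$ ($N{\left(a,Z \right)} = \frac{7}{8} + \frac{- 5 a - 4}{8} = \frac{7}{8} + \frac{-4 - 5 a}{8} = \frac{7}{8} - \left(\frac{1}{2} + \frac{5 a}{8}\right) = \frac{3}{8} - \frac{5 a}{8}$)
$\left(\frac{1}{p} + s{\left(N{\left(-2,E{\left(3 \right)} \right)} \right)}\right)^{2} = \left(\frac{1}{136} + \left(\frac{3}{8} - - \frac{5}{4}\right)^{2}\right)^{2} = \left(\frac{1}{136} + \left(\frac{3}{8} + \frac{5}{4}\right)^{2}\right)^{2} = \left(\frac{1}{136} + \left(\frac{13}{8}\right)^{2}\right)^{2} = \left(\frac{1}{136} + \frac{169}{64}\right)^{2} = \left(\frac{2881}{1088}\right)^{2} = \frac{8300161}{1183744}$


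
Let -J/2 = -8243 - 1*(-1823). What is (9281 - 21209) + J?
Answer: 912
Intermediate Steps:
J = 12840 (J = -2*(-8243 - 1*(-1823)) = -2*(-8243 + 1823) = -2*(-6420) = 12840)
(9281 - 21209) + J = (9281 - 21209) + 12840 = -11928 + 12840 = 912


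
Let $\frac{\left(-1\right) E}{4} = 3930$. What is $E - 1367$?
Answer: $-17087$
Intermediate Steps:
$E = -15720$ ($E = \left(-4\right) 3930 = -15720$)
$E - 1367 = -15720 - 1367 = -17087$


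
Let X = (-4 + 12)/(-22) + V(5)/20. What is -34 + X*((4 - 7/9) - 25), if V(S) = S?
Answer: -3121/99 ≈ -31.525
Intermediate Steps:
X = -5/44 (X = (-4 + 12)/(-22) + 5/20 = 8*(-1/22) + 5*(1/20) = -4/11 + ¼ = -5/44 ≈ -0.11364)
-34 + X*((4 - 7/9) - 25) = -34 - 5*((4 - 7/9) - 25)/44 = -34 - 5*(29/9 - 25)/44 = -34 - 5/44*(-196/9) = -34 + 245/99 = -3121/99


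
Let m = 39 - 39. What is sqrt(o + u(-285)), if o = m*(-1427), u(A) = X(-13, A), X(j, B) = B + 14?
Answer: I*sqrt(271) ≈ 16.462*I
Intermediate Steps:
X(j, B) = 14 + B
m = 0
u(A) = 14 + A
o = 0 (o = 0*(-1427) = 0)
sqrt(o + u(-285)) = sqrt(0 + (14 - 285)) = sqrt(0 - 271) = sqrt(-271) = I*sqrt(271)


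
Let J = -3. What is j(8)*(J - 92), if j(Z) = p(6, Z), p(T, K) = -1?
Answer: 95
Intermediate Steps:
j(Z) = -1
j(8)*(J - 92) = -(-3 - 92) = -1*(-95) = 95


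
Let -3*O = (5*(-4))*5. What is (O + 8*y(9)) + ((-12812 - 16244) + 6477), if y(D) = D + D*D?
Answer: -65477/3 ≈ -21826.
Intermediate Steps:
y(D) = D + D**2
O = 100/3 (O = -5*(-4)*5/3 = -(-20)*5/3 = -1/3*(-100) = 100/3 ≈ 33.333)
(O + 8*y(9)) + ((-12812 - 16244) + 6477) = (100/3 + 8*(9*(1 + 9))) + ((-12812 - 16244) + 6477) = (100/3 + 8*(9*10)) + (-29056 + 6477) = (100/3 + 8*90) - 22579 = (100/3 + 720) - 22579 = 2260/3 - 22579 = -65477/3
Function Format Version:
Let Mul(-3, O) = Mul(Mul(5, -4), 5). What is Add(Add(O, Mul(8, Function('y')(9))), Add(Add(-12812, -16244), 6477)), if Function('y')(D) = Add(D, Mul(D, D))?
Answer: Rational(-65477, 3) ≈ -21826.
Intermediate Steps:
Function('y')(D) = Add(D, Pow(D, 2))
O = Rational(100, 3) (O = Mul(Rational(-1, 3), Mul(Mul(5, -4), 5)) = Mul(Rational(-1, 3), Mul(-20, 5)) = Mul(Rational(-1, 3), -100) = Rational(100, 3) ≈ 33.333)
Add(Add(O, Mul(8, Function('y')(9))), Add(Add(-12812, -16244), 6477)) = Add(Add(Rational(100, 3), Mul(8, Mul(9, Add(1, 9)))), Add(Add(-12812, -16244), 6477)) = Add(Add(Rational(100, 3), Mul(8, Mul(9, 10))), Add(-29056, 6477)) = Add(Add(Rational(100, 3), Mul(8, 90)), -22579) = Add(Add(Rational(100, 3), 720), -22579) = Add(Rational(2260, 3), -22579) = Rational(-65477, 3)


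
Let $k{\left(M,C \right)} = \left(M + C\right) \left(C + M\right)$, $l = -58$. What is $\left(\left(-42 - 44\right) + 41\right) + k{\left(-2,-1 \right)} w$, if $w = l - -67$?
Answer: $36$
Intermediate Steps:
$k{\left(M,C \right)} = \left(C + M\right)^{2}$ ($k{\left(M,C \right)} = \left(C + M\right) \left(C + M\right) = \left(C + M\right)^{2}$)
$w = 9$ ($w = -58 - -67 = -58 + 67 = 9$)
$\left(\left(-42 - 44\right) + 41\right) + k{\left(-2,-1 \right)} w = \left(\left(-42 - 44\right) + 41\right) + \left(-1 - 2\right)^{2} \cdot 9 = \left(-86 + 41\right) + \left(-3\right)^{2} \cdot 9 = -45 + 9 \cdot 9 = -45 + 81 = 36$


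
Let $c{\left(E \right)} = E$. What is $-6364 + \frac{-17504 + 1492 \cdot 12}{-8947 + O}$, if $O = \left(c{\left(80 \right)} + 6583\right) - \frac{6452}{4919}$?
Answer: $- \frac{8942817834}{1405181} \approx -6364.2$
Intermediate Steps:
$O = \frac{32768845}{4919}$ ($O = \left(80 + 6583\right) - \frac{6452}{4919} = 6663 - \frac{6452}{4919} = \frac{32768845}{4919} \approx 6661.7$)
$-6364 + \frac{-17504 + 1492 \cdot 12}{-8947 + O} = -6364 + \frac{-17504 + 1492 \cdot 12}{-8947 + \frac{32768845}{4919}} = -6364 + \frac{-17504 + 17904}{- \frac{11241448}{4919}} = -6364 + 400 \left(- \frac{4919}{11241448}\right) = -6364 - \frac{245950}{1405181} = - \frac{8942817834}{1405181}$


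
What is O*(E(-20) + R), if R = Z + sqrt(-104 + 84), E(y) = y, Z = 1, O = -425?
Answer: 8075 - 850*I*sqrt(5) ≈ 8075.0 - 1900.7*I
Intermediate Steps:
R = 1 + 2*I*sqrt(5) (R = 1 + sqrt(-104 + 84) = 1 + sqrt(-20) = 1 + 2*I*sqrt(5) ≈ 1.0 + 4.4721*I)
O*(E(-20) + R) = -425*(-20 + (1 + 2*I*sqrt(5))) = -425*(-19 + 2*I*sqrt(5)) = 8075 - 850*I*sqrt(5)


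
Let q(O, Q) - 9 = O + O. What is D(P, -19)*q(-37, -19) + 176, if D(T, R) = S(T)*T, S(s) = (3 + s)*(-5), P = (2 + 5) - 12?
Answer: 3426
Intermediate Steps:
P = -5 (P = 7 - 12 = -5)
S(s) = -15 - 5*s
q(O, Q) = 9 + 2*O (q(O, Q) = 9 + (O + O) = 9 + 2*O)
D(T, R) = T*(-15 - 5*T) (D(T, R) = (-15 - 5*T)*T = T*(-15 - 5*T))
D(P, -19)*q(-37, -19) + 176 = (-5*(-5)*(3 - 5))*(9 + 2*(-37)) + 176 = (-5*(-5)*(-2))*(9 - 74) + 176 = -50*(-65) + 176 = 3250 + 176 = 3426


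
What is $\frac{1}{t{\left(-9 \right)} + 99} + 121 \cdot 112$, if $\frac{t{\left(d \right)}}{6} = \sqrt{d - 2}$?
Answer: $\frac{1395857}{103} - \frac{2 i \sqrt{11}}{3399} \approx 13552.0 - 0.0019515 i$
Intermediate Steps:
$t{\left(d \right)} = 6 \sqrt{-2 + d}$ ($t{\left(d \right)} = 6 \sqrt{d - 2} = 6 \sqrt{-2 + d}$)
$\frac{1}{t{\left(-9 \right)} + 99} + 121 \cdot 112 = \frac{1}{6 \sqrt{-2 - 9} + 99} + 121 \cdot 112 = \frac{1}{6 \sqrt{-11} + 99} + 13552 = \frac{1}{6 i \sqrt{11} + 99} + 13552 = \frac{1}{99 + 6 i \sqrt{11}} + 13552 = 13552 + \frac{1}{99 + 6 i \sqrt{11}}$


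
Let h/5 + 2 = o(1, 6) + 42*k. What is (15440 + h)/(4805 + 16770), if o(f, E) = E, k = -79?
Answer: -226/4315 ≈ -0.052375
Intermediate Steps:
h = -16570 (h = -10 + 5*(6 + 42*(-79)) = -10 + 5*(6 - 3318) = -10 + 5*(-3312) = -10 - 16560 = -16570)
(15440 + h)/(4805 + 16770) = (15440 - 16570)/(4805 + 16770) = -1130/21575 = -1130*1/21575 = -226/4315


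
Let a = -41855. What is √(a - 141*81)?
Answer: 2*I*√13319 ≈ 230.82*I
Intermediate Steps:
√(a - 141*81) = √(-41855 - 141*81) = √(-41855 - 11421) = √(-53276) = 2*I*√13319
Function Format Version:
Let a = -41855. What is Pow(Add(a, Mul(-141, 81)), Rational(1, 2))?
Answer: Mul(2, I, Pow(13319, Rational(1, 2))) ≈ Mul(230.82, I)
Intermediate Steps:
Pow(Add(a, Mul(-141, 81)), Rational(1, 2)) = Pow(Add(-41855, Mul(-141, 81)), Rational(1, 2)) = Pow(Add(-41855, -11421), Rational(1, 2)) = Pow(-53276, Rational(1, 2)) = Mul(2, I, Pow(13319, Rational(1, 2)))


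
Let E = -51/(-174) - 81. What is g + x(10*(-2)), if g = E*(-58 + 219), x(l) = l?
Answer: -754801/58 ≈ -13014.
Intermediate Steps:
E = -4681/58 (E = -51*(-1/174) - 81 = 17/58 - 81 = -4681/58 ≈ -80.707)
g = -753641/58 (g = -4681*(-58 + 219)/58 = -4681/58*161 = -753641/58 ≈ -12994.)
g + x(10*(-2)) = -753641/58 + 10*(-2) = -753641/58 - 20 = -754801/58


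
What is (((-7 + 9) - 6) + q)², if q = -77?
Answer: 6561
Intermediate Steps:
(((-7 + 9) - 6) + q)² = (((-7 + 9) - 6) - 77)² = ((2 - 6) - 77)² = (-4 - 77)² = (-81)² = 6561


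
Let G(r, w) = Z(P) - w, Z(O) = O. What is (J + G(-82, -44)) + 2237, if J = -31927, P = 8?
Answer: -29638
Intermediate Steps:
G(r, w) = 8 - w
(J + G(-82, -44)) + 2237 = (-31927 + (8 - 1*(-44))) + 2237 = (-31927 + (8 + 44)) + 2237 = (-31927 + 52) + 2237 = -31875 + 2237 = -29638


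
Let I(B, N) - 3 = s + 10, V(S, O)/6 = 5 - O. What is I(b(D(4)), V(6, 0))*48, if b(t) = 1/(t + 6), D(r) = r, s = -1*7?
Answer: 288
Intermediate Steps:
V(S, O) = 30 - 6*O (V(S, O) = 6*(5 - O) = 30 - 6*O)
s = -7
b(t) = 1/(6 + t)
I(B, N) = 6 (I(B, N) = 3 + (-7 + 10) = 3 + 3 = 6)
I(b(D(4)), V(6, 0))*48 = 6*48 = 288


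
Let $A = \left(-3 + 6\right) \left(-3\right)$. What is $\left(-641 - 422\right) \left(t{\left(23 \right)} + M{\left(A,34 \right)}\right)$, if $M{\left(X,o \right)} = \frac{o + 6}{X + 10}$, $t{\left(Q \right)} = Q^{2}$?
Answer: $-604847$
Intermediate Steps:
$A = -9$ ($A = 3 \left(-3\right) = -9$)
$M{\left(X,o \right)} = \frac{6 + o}{10 + X}$
$\left(-641 - 422\right) \left(t{\left(23 \right)} + M{\left(A,34 \right)}\right) = \left(-641 - 422\right) \left(23^{2} + \frac{6 + 34}{10 - 9}\right) = - 1063 \left(529 + 1^{-1} \cdot 40\right) = - 1063 \left(529 + 1 \cdot 40\right) = - 1063 \left(529 + 40\right) = \left(-1063\right) 569 = -604847$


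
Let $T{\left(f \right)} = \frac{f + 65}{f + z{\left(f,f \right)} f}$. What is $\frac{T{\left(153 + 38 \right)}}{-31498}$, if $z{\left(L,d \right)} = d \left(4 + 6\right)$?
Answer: $- \frac{128}{5748400749} \approx -2.2267 \cdot 10^{-8}$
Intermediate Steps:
$z{\left(L,d \right)} = 10 d$ ($z{\left(L,d \right)} = d 10 = 10 d$)
$T{\left(f \right)} = \frac{65 + f}{f + 10 f^{2}}$ ($T{\left(f \right)} = \frac{f + 65}{f + 10 f f} = \frac{65 + f}{f + 10 f^{2}}$)
$\frac{T{\left(153 + 38 \right)}}{-31498} = \frac{\frac{1}{153 + 38} \frac{1}{1 + 10 \left(153 + 38\right)} \left(65 + \left(153 + 38\right)\right)}{-31498} = \frac{65 + 191}{191 \left(1 + 10 \cdot 191\right)} \left(- \frac{1}{31498}\right) = \frac{1}{191} \frac{1}{1 + 1910} \cdot 256 \left(- \frac{1}{31498}\right) = \frac{1}{191} \cdot \frac{1}{1911} \cdot 256 \left(- \frac{1}{31498}\right) = \frac{256}{365001} \left(- \frac{1}{31498}\right) = - \frac{128}{5748400749}$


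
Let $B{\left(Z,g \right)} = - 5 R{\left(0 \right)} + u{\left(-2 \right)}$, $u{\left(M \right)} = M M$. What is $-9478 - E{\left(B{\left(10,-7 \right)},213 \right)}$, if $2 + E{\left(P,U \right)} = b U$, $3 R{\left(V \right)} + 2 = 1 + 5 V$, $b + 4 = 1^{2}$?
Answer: $-8837$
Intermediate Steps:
$b = -3$ ($b = -4 + 1^{2} = -4 + 1 = -3$)
$R{\left(V \right)} = - \frac{1}{3} + \frac{5 V}{3}$ ($R{\left(V \right)} = - \frac{2}{3} + \frac{1 + 5 V}{3} = - \frac{2}{3} + \left(\frac{1}{3} + \frac{5 V}{3}\right) = - \frac{1}{3} + \frac{5 V}{3}$)
$u{\left(M \right)} = M^{2}$
$B{\left(Z,g \right)} = \frac{17}{3}$ ($B{\left(Z,g \right)} = - 5 \left(- \frac{1}{3} + \frac{5}{3} \cdot 0\right) + \left(-2\right)^{2} = - 5 \left(- \frac{1}{3} + 0\right) + 4 = \left(-5\right) \left(- \frac{1}{3}\right) + 4 = \frac{5}{3} + 4 = \frac{17}{3}$)
$E{\left(P,U \right)} = -2 - 3 U$
$-9478 - E{\left(B{\left(10,-7 \right)},213 \right)} = -9478 - \left(-2 - 639\right) = -9478 - -641 = -9478 + 641 = -8837$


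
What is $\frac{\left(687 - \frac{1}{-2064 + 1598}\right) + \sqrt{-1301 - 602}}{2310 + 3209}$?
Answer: $\frac{320143}{2571854} + \frac{i \sqrt{1903}}{5519} \approx 0.12448 + 0.0079042 i$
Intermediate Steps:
$\frac{\left(687 - \frac{1}{-2064 + 1598}\right) + \sqrt{-1301 - 602}}{2310 + 3209} = \frac{\left(687 - \frac{1}{-466}\right) + \sqrt{-1903}}{5519} = \left(\left(687 - - \frac{1}{466}\right) + i \sqrt{1903}\right) \frac{1}{5519} = \left(\left(687 + \frac{1}{466}\right) + i \sqrt{1903}\right) \frac{1}{5519} = \left(\frac{320143}{466} + i \sqrt{1903}\right) \frac{1}{5519} = \frac{320143}{2571854} + \frac{i \sqrt{1903}}{5519}$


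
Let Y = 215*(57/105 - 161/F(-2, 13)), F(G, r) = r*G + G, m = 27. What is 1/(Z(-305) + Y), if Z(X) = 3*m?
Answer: 28/40151 ≈ 0.00069737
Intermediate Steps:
Z(X) = 81 (Z(X) = 3*27 = 81)
F(G, r) = G + G*r (F(G, r) = G*r + G = G + G*r)
Y = 37883/28 (Y = 215*(57/105 - 161*(-1/(2*(1 + 13)))) = 215*(57*(1/105) - 161/((-2*14))) = 215*(19/35 - 161/(-28)) = 215*(19/35 - 161*(-1/28)) = 215*(19/35 + 23/4) = 215*(881/140) = 37883/28 ≈ 1353.0)
1/(Z(-305) + Y) = 1/(81 + 37883/28) = 1/(40151/28) = 28/40151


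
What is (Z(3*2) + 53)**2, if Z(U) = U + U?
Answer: 4225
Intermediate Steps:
Z(U) = 2*U
(Z(3*2) + 53)**2 = (2*(3*2) + 53)**2 = (2*6 + 53)**2 = (12 + 53)**2 = 65**2 = 4225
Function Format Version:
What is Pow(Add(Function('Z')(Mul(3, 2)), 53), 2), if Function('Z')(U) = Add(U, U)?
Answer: 4225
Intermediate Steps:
Function('Z')(U) = Mul(2, U)
Pow(Add(Function('Z')(Mul(3, 2)), 53), 2) = Pow(Add(Mul(2, Mul(3, 2)), 53), 2) = Pow(Add(Mul(2, 6), 53), 2) = Pow(Add(12, 53), 2) = Pow(65, 2) = 4225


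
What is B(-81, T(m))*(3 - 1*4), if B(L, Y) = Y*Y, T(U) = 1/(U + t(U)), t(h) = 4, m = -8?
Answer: -1/16 ≈ -0.062500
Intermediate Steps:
T(U) = 1/(4 + U) (T(U) = 1/(U + 4) = 1/(4 + U))
B(L, Y) = Y²
B(-81, T(m))*(3 - 1*4) = (1/(4 - 8))²*(3 - 1*4) = (1/(-4))²*(3 - 4) = (-¼)²*(-1) = (1/16)*(-1) = -1/16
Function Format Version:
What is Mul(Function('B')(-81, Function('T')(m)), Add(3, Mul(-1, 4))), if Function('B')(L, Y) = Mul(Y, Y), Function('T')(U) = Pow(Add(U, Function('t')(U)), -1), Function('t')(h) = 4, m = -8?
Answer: Rational(-1, 16) ≈ -0.062500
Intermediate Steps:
Function('T')(U) = Pow(Add(4, U), -1) (Function('T')(U) = Pow(Add(U, 4), -1) = Pow(Add(4, U), -1))
Function('B')(L, Y) = Pow(Y, 2)
Mul(Function('B')(-81, Function('T')(m)), Add(3, Mul(-1, 4))) = Mul(Pow(Pow(Add(4, -8), -1), 2), Add(3, Mul(-1, 4))) = Mul(Pow(Pow(-4, -1), 2), Add(3, -4)) = Mul(Pow(Rational(-1, 4), 2), -1) = Mul(Rational(1, 16), -1) = Rational(-1, 16)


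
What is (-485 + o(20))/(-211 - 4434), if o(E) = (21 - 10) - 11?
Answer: 97/929 ≈ 0.10441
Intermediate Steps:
o(E) = 0 (o(E) = 11 - 11 = 0)
(-485 + o(20))/(-211 - 4434) = (-485 + 0)/(-211 - 4434) = -485/(-4645) = -485*(-1/4645) = 97/929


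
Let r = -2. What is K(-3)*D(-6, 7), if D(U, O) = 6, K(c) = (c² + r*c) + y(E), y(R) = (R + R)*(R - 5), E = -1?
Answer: 162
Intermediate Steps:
y(R) = 2*R*(-5 + R) (y(R) = (2*R)*(-5 + R) = 2*R*(-5 + R))
K(c) = 12 + c² - 2*c (K(c) = (c² - 2*c) + 2*(-1)*(-5 - 1) = (c² - 2*c) + 2*(-1)*(-6) = (c² - 2*c) + 12 = 12 + c² - 2*c)
K(-3)*D(-6, 7) = (12 + (-3)² - 2*(-3))*6 = (12 + 9 + 6)*6 = 27*6 = 162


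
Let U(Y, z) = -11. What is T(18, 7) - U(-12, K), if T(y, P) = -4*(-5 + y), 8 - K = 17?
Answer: -41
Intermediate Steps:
K = -9 (K = 8 - 1*17 = 8 - 17 = -9)
T(y, P) = 20 - 4*y
T(18, 7) - U(-12, K) = (20 - 4*18) - 1*(-11) = (20 - 72) + 11 = -52 + 11 = -41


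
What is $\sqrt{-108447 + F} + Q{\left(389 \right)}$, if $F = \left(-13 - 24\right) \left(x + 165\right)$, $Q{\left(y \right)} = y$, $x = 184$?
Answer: $389 + 4 i \sqrt{7585} \approx 389.0 + 348.37 i$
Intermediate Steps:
$F = -12913$ ($F = \left(-13 - 24\right) \left(184 + 165\right) = \left(-13 - 24\right) 349 = \left(-37\right) 349 = -12913$)
$\sqrt{-108447 + F} + Q{\left(389 \right)} = \sqrt{-108447 - 12913} + 389 = \sqrt{-121360} + 389 = 4 i \sqrt{7585} + 389 = 389 + 4 i \sqrt{7585}$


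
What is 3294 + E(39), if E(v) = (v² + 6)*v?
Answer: 62847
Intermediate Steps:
E(v) = v*(6 + v²) (E(v) = (6 + v²)*v = v*(6 + v²))
3294 + E(39) = 3294 + 39*(6 + 39²) = 3294 + 39*(6 + 1521) = 3294 + 39*1527 = 3294 + 59553 = 62847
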